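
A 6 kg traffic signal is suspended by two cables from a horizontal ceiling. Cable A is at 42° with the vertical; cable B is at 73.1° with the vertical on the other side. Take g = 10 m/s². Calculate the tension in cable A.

Angles from the horizontal: cable A is 90° − 42° = 48°, cable B is 90° − 73.1° = 16.9°.
Weight W = 6 × 10 = 60 N acts straight down.
Horizontal: T_A cos 48° = T_B cos 16.9°  →  T_B = 0.6993 T_A.
Vertical: T_A sin 48° + T_B sin 16.9° = 60.
Substituting the horizontal relation into the vertical equation gives 0.9464 T_A = 60, so T_A = 63.4 N.

T_A ≈ 63.4 N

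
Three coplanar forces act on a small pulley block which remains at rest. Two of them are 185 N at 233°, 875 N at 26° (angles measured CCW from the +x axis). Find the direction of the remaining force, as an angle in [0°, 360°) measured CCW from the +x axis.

Sum the known components: ΣF_x = 675.1 N, ΣF_y = 235.8 N.
For equilibrium the remaining force must supply (−ΣF_x, −ΣF_y) = (-675.1, -235.8) N.
Magnitude = √((-675.1)² + (-235.8)²) = 715.1 N; direction = atan2(-235.8, -675.1) = 199.3°.

θ ≈ 199°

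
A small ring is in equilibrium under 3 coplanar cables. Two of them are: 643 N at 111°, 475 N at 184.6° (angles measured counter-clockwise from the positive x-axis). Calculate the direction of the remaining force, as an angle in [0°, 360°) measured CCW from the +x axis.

Sum the known components: ΣF_x = -703.9 N, ΣF_y = 562.2 N.
For equilibrium the remaining force must supply (−ΣF_x, −ΣF_y) = (703.9, -562.2) N.
Magnitude = √((703.9)² + (-562.2)²) = 900.9 N; direction = atan2(-562.2, 703.9) = 321.4°.

θ ≈ 321°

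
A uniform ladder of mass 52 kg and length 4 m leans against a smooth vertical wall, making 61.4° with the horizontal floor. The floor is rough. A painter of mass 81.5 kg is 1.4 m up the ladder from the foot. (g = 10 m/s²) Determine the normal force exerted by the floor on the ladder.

ΣF_y = 0: N_floor = 52×10 + 81.5×10 = 1335 N.

N_floor ≈ 1340 N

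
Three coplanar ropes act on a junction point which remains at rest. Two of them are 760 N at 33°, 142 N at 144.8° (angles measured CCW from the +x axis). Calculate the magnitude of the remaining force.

Sum the known components: ΣF_x = 521.4 N, ΣF_y = 495.8 N.
For equilibrium the remaining force must supply (−ΣF_x, −ΣF_y) = (-521.4, -495.8) N.
Magnitude = √((-521.4)² + (-495.8)²) = 719.4 N; direction = atan2(-495.8, -521.4) = 223.6°.

F ≈ 719 N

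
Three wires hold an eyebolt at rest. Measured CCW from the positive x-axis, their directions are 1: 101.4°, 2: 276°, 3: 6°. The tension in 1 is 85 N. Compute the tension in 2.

Resolve: ΣF_x = 85 cos 101.4° + T_2 cos 276° + T_3 cos 6° = 0.
        ΣF_y = 85 sin 101.4° + T_2 sin 276° + T_3 sin 6° = 0.
The known terms sum to (-16.8, 83.32) N, so 0.1045 T_2 + 0.9945 T_3 = 16.8 and -0.9945 T_2 + 0.1045 T_3 = -83.32.
Solving simultaneously: T_2 = 84.62 N, T_3 = 7.999 N.

T_2 ≈ 84.6 N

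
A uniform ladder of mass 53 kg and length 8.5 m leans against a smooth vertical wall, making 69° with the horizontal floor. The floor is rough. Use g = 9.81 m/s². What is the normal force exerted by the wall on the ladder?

N_wall ≈ 99.8 N

Torques about the foot: N_wall · 8.5 sin 69° = 53×9.81×4.25 cos 69° → N_wall = 99.791 N.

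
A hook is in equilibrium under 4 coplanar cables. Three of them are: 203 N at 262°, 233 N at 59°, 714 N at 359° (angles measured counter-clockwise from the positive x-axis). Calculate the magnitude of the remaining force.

Sum the known components: ΣF_x = 805.6 N, ΣF_y = -13.77 N.
For equilibrium the remaining force must supply (−ΣF_x, −ΣF_y) = (-805.6, 13.77) N.
Magnitude = √((-805.6)² + (13.77)²) = 805.8 N; direction = atan2(13.77, -805.6) = 179.0°.

F ≈ 806 N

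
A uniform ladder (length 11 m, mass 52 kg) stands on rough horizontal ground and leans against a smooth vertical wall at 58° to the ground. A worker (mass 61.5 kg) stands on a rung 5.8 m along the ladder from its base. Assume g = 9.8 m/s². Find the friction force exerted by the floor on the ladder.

f ≈ 358 N

Torques about the foot: N_wall · 11 sin 58° = 52×9.8×5.5 cos 58° + 61.5×9.8×5.8 cos 58° → N_wall = 357.79 N.
ΣF_x = 0: f_floor = N_wall = 357.79 N.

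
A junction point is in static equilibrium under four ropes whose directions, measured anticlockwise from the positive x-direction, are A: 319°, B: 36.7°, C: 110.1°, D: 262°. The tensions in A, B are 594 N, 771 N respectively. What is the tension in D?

T_D ≈ 2180 N

Resolve: ΣF_x = 594 cos 319° + 771 cos 36.7° + T_C cos 110.1° + T_D cos 262° = 0.
        ΣF_y = 594 sin 319° + 771 sin 36.7° + T_C sin 110.1° + T_D sin 262° = 0.
The known terms sum to (1066, 71.07) N, so -0.3437 T_C − 0.1392 T_D = -1066 and 0.9391 T_C − 0.9903 T_D = -71.07.
Solving simultaneously: T_C = 2221 N, T_D = 2178 N.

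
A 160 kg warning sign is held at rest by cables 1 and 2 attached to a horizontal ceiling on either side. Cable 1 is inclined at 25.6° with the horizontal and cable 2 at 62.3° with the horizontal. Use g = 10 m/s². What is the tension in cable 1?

T_1 ≈ 744 N

Weight W = 160 × 10 = 1600 N acts straight down.
Horizontal: T_1 cos 25.6° = T_2 cos 62.3°  →  T_2 = 1.94 T_1.
Vertical: T_1 sin 25.6° + T_2 sin 62.3° = 1600.
Substituting the horizontal relation into the vertical equation gives 2.15 T_1 = 1600, so T_1 = 744.2 N.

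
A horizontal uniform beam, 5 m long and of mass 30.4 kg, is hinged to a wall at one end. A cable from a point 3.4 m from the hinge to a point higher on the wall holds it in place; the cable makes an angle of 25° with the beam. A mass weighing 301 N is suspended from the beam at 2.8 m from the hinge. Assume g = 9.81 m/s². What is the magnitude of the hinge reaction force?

|H| ≈ 1010 N

Take torques about the hinge: T sin 25° · 3.4 = 30.4×9.81×2.5 + 301×2.8 = 1588.4 N·m.
So T = 1588.4 / (0.4226 × 3.4) = 1105.4 N.
ΣF_x = 0: H_x = T cos 25° = 1001.8 N.
ΣF_y = 0: H_y = (30.4×9.81 + 301) − T sin 25° = 599.22 − 467.16 = 132.06 N.
|H| = √(H_x² + H_y²) = √((1001.8)² + (132.06)²) = 1010.5 N.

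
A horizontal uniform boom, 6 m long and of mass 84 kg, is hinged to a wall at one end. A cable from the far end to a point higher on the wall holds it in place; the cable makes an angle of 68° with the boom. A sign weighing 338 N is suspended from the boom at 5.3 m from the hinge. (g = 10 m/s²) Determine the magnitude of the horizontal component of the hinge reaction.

H_x ≈ 290 N

Take torques about the hinge: T sin 68° · 6 = 84×10×3 + 338×5.3 = 4311.4 N·m.
So T = 4311.4 / (0.9272 × 6) = 775 N.
ΣF_x = 0: H_x = T cos 68° = 290.32 N.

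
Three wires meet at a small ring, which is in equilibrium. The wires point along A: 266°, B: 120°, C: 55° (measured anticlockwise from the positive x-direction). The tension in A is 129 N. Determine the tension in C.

T_C ≈ 79.6 N

Resolve: ΣF_x = 129 cos 266° + T_B cos 120° + T_C cos 55° = 0.
        ΣF_y = 129 sin 266° + T_B sin 120° + T_C sin 55° = 0.
The known terms sum to (-8.999, -128.7) N, so -0.5000 T_B + 0.5736 T_C = 8.999 and 0.8660 T_B + 0.8192 T_C = 128.7.
Solving simultaneously: T_B = 73.31 N, T_C = 79.59 N.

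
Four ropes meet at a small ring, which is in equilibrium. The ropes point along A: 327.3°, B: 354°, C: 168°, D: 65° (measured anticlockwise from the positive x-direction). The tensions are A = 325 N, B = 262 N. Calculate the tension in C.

Resolve: ΣF_x = 325 cos 327.3° + 262 cos 354° + T_C cos 168° + T_D cos 65° = 0.
        ΣF_y = 325 sin 327.3° + 262 sin 354° + T_C sin 168° + T_D sin 65° = 0.
The known terms sum to (534.1, -203) N, so -0.9781 T_C + 0.4226 T_D = -534.1 and 0.2079 T_C + 0.9063 T_D = 203.
Solving simultaneously: T_C = 584.8 N, T_D = 89.79 N.

T_C ≈ 585 N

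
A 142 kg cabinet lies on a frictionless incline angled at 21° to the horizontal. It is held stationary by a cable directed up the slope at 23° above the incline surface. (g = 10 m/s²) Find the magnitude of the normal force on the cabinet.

N ≈ 1110 N

Take axes along and perpendicular to the incline. Weight components: W sin 21° = 508.9 N down-slope, W cos 21° = 1326 N into the surface.
Along incline: T cos 23° = W sin 21° → T = 552.8 N.
Perpendicular: N = W cos 21° − T sin 23° = 1110 N.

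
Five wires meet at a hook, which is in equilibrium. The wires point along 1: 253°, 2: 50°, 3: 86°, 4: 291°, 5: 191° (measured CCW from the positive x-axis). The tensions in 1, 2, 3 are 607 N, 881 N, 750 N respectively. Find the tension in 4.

T_4 ≈ 754 N

Resolve: ΣF_x = 607 cos 253° + 881 cos 50° + 750 cos 86° + T_4 cos 291° + T_5 cos 191° = 0.
        ΣF_y = 607 sin 253° + 881 sin 50° + 750 sin 86° + T_4 sin 291° + T_5 sin 191° = 0.
The known terms sum to (441.1, 842.6) N, so 0.3584 T_4 − 0.9816 T_5 = -441.1 and -0.9336 T_4 − 0.1908 T_5 = -842.6.
Solving simultaneously: T_4 = 754.4 N, T_5 = 724.8 N.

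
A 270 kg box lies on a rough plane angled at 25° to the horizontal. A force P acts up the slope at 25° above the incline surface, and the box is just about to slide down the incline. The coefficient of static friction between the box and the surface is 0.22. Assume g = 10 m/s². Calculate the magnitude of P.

On the verge of sliding down the incline, friction equals μN and acts up the slope.
Perpendicular: N + P sin 25° = W cos 25° = 2447 N.
Along incline: P cos 25° + μN = W sin 25° with W sin 25° = 1141 N.
Solving the pair for P and N: P = 741.1 N, N = 2134 N (and f = μN = 469.4 N).

P ≈ 741 N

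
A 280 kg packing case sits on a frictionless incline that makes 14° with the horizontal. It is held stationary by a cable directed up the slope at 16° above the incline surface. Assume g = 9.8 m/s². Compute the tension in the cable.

Take axes along and perpendicular to the incline. Weight components: W sin 14° = 663.8 N down-slope, W cos 14° = 2662 N into the surface.
Along incline: T cos 16° = W sin 14° → T = 690.6 N.
Perpendicular: N = W cos 14° − T sin 16° = 2472 N.

T ≈ 691 N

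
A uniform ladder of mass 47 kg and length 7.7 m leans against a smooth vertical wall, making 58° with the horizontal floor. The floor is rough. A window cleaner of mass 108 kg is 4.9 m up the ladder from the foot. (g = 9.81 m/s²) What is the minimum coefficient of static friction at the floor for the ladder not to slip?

μ_min ≈ 0.372

ΣF_y = 0: N_floor = 47×9.81 + 108×9.81 = 1520.6 N.
Torques about the foot: N_wall · 7.7 sin 58° = 47×9.81×3.85 cos 58° + 108×9.81×4.9 cos 58° → N_wall = 565.35 N.
ΣF_x = 0: f_floor = N_wall = 565.35 N.
μ_min = f_floor / N_floor = 565.35 / 1520.6 = 0.3718.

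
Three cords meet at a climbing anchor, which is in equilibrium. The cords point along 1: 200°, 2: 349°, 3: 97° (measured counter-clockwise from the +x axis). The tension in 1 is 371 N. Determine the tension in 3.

Resolve: ΣF_x = 371 cos 200° + T_2 cos 349° + T_3 cos 97° = 0.
        ΣF_y = 371 sin 200° + T_2 sin 349° + T_3 sin 97° = 0.
The known terms sum to (-348.6, -126.9) N, so 0.9816 T_2 − 0.1219 T_3 = 348.6 and -0.1908 T_2 + 0.9925 T_3 = 126.9.
Solving simultaneously: T_2 = 380.1 N, T_3 = 200.9 N.

T_3 ≈ 201 N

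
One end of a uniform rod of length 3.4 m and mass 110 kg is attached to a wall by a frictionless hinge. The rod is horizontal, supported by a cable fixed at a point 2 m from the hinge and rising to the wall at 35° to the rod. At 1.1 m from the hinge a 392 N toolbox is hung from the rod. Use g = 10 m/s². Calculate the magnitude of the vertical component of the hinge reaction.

|H_y| ≈ 341 N

Take torques about the hinge: T sin 35° · 2 = 110×10×1.7 + 392×1.1 = 2301.2 N·m.
So T = 2301.2 / (0.5736 × 2) = 2006 N.
ΣF_y = 0: H_y = (110×10 + 392) − T sin 35° = 1492 − 1150.6 = 341.4 N.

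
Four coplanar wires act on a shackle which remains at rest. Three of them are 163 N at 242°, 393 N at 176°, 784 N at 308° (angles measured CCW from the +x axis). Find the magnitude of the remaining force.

F ≈ 734 N

Sum the known components: ΣF_x = 14.11 N, ΣF_y = -734.3 N.
For equilibrium the remaining force must supply (−ΣF_x, −ΣF_y) = (-14.11, 734.3) N.
Magnitude = √((-14.11)² + (734.3)²) = 734.4 N; direction = atan2(734.3, -14.11) = 91.1°.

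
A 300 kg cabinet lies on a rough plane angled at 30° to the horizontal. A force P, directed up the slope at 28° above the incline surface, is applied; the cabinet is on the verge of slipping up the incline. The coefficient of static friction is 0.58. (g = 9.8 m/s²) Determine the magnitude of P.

P ≈ 2550 N

On the verge of sliding up the incline, friction equals μN and acts down the slope.
Perpendicular: N + P sin 28° = W cos 30° = 2546 N.
Along incline: P cos 28° = W sin 30° + μN  with W sin 30° = 1470 N.
Solving the pair for P and N: P = 2551 N, N = 1349 N (and f = μN = 782.2 N).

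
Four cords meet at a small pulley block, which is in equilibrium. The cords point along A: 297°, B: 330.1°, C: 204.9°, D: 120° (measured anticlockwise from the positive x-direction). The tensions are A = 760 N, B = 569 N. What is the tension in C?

Resolve: ΣF_x = 760 cos 297° + 569 cos 330.1° + T_C cos 204.9° + T_D cos 120° = 0.
        ΣF_y = 760 sin 297° + 569 sin 330.1° + T_C sin 204.9° + T_D sin 120° = 0.
The known terms sum to (838.3, -960.8) N, so -0.9070 T_C − 0.5000 T_D = -838.3 and -0.4210 T_C + 0.8660 T_D = 960.8.
Solving simultaneously: T_C = 246.6 N, T_D = 1229 N.

T_C ≈ 247 N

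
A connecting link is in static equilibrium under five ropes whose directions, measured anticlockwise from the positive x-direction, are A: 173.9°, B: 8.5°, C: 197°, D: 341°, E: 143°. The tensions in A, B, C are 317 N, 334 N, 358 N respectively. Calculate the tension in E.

Resolve: ΣF_x = 317 cos 173.9° + 334 cos 8.5° + 358 cos 197° + T_D cos 341° + T_E cos 143° = 0.
        ΣF_y = 317 sin 173.9° + 334 sin 8.5° + 358 sin 197° + T_D sin 341° + T_E sin 143° = 0.
The known terms sum to (-327.2, -21.62) N, so 0.9455 T_D − 0.7986 T_E = 327.2 and -0.3256 T_D + 0.6018 T_E = 21.62.
Solving simultaneously: T_D = 693.1 N, T_E = 410.9 N.

T_E ≈ 411 N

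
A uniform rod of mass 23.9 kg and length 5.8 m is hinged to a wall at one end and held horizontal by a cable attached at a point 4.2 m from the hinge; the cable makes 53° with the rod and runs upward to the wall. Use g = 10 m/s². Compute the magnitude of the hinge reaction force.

Take torques about the hinge: T sin 53° · 4.2 = 23.9×10×2.9 = 693.1 N·m.
So T = 693.1 / (0.7986 × 4.2) = 206.63 N.
ΣF_x = 0: H_x = T cos 53° = 124.35 N.
ΣF_y = 0: H_y = (23.9×10) − T sin 53° = 239 − 165.02 = 73.976 N.
|H| = √(H_x² + H_y²) = √((124.35)² + (73.976)²) = 144.69 N.

|H| ≈ 145 N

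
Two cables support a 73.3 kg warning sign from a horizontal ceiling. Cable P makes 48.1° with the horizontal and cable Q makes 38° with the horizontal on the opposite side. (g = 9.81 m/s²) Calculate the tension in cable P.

T_P ≈ 568 N

Weight W = 73.3 × 9.81 = 719.1 N acts straight down.
Horizontal: T_P cos 48.1° = T_Q cos 38°  →  T_Q = 0.8475 T_P.
Vertical: T_P sin 48.1° + T_Q sin 38° = 719.1.
Substituting the horizontal relation into the vertical equation gives 1.266 T_P = 719.1, so T_P = 568 N.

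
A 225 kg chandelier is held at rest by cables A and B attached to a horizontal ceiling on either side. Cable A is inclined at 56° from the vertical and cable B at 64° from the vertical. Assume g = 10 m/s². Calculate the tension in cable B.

T_B ≈ 2150 N

Angles from the horizontal: cable A is 90° − 56° = 34°, cable B is 90° − 64° = 26°.
Weight W = 225 × 10 = 2250 N acts straight down.
Horizontal: T_A cos 34° = T_B cos 26°  →  T_A = 1.084 T_B.
Vertical: T_A sin 34° + T_B sin 26° = 2250.
Substituting the horizontal relation into the vertical equation gives 1.045 T_B = 2250, so T_B = 2154 N.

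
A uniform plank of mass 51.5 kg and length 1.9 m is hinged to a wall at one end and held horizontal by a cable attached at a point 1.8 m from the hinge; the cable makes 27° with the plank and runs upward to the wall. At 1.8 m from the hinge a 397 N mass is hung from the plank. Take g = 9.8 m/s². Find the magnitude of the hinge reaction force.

Take torques about the hinge: T sin 27° · 1.8 = 51.5×9.8×0.95 + 397×1.8 = 1194.1 N·m.
So T = 1194.1 / (0.4540 × 1.8) = 1461.2 N.
ΣF_x = 0: H_x = T cos 27° = 1301.9 N.
ΣF_y = 0: H_y = (51.5×9.8 + 397) − T sin 27° = 901.7 − 663.37 = 238.33 N.
|H| = √(H_x² + H_y²) = √((1301.9)² + (238.33)²) = 1323.6 N.

|H| ≈ 1320 N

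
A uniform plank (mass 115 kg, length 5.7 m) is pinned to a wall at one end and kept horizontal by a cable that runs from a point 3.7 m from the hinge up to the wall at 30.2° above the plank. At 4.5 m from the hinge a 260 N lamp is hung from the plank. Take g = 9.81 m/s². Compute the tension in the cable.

T ≈ 2360 N

Take torques about the hinge: T sin 30.2° · 3.7 = 115×9.81×2.85 + 260×4.5 = 4385.2 N·m.
So T = 4385.2 / (0.5030 × 3.7) = 2356.2 N.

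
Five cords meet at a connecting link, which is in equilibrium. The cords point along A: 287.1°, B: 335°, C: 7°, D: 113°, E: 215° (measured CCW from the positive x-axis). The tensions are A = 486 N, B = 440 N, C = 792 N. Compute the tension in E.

Resolve: ΣF_x = 486 cos 287.1° + 440 cos 335° + 792 cos 7° + T_D cos 113° + T_E cos 215° = 0.
        ΣF_y = 486 sin 287.1° + 440 sin 335° + 792 sin 7° + T_D sin 113° + T_E sin 215° = 0.
The known terms sum to (1328, -553.9) N, so -0.3907 T_D − 0.8192 T_E = -1328 and 0.9205 T_D − 0.5736 T_E = 553.9.
Solving simultaneously: T_D = 1242 N, T_E = 1028 N.

T_E ≈ 1030 N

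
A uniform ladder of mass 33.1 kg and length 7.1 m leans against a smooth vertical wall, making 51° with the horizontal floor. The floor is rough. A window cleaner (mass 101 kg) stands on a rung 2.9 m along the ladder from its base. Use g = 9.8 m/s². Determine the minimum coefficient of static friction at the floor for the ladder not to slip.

ΣF_y = 0: N_floor = 33.1×9.8 + 101×9.8 = 1314.2 N.
Torques about the foot: N_wall · 7.1 sin 51° = 33.1×9.8×3.55 cos 51° + 101×9.8×2.9 cos 51° → N_wall = 458.72 N.
ΣF_x = 0: f_floor = N_wall = 458.72 N.
μ_min = f_floor / N_floor = 458.72 / 1314.2 = 0.3491.

μ_min ≈ 0.349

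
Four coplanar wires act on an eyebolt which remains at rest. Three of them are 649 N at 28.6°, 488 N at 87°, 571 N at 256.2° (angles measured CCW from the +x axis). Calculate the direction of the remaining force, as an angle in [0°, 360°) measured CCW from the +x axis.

θ ≈ 208°

Sum the known components: ΣF_x = 459.1 N, ΣF_y = 243.5 N.
For equilibrium the remaining force must supply (−ΣF_x, −ΣF_y) = (-459.1, -243.5) N.
Magnitude = √((-459.1)² + (-243.5)²) = 519.7 N; direction = atan2(-243.5, -459.1) = 207.9°.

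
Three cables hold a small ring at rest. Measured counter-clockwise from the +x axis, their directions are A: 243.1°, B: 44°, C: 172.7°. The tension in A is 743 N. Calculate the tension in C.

T_C ≈ 312 N

Resolve: ΣF_x = 743 cos 243.1° + T_B cos 44° + T_C cos 172.7° = 0.
        ΣF_y = 743 sin 243.1° + T_B sin 44° + T_C sin 172.7° = 0.
The known terms sum to (-336.2, -662.6) N, so 0.7193 T_B − 0.9919 T_C = 336.2 and 0.6947 T_B + 0.1271 T_C = 662.6.
Solving simultaneously: T_B = 896.9 N, T_C = 311.5 N.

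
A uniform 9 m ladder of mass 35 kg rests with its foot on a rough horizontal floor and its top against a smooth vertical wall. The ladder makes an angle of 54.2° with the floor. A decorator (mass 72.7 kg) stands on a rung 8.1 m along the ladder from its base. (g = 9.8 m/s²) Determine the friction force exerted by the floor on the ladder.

Torques about the foot: N_wall · 9 sin 54.2° = 35×9.8×4.5 cos 54.2° + 72.7×9.8×8.1 cos 54.2° → N_wall = 586.15 N.
ΣF_x = 0: f_floor = N_wall = 586.15 N.

f ≈ 586 N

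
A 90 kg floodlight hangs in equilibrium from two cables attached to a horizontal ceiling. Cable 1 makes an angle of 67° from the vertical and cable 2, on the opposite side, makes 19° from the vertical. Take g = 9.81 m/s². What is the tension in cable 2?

T_2 ≈ 815 N

Angles from the horizontal: cable 1 is 90° − 67° = 23°, cable 2 is 90° − 19° = 71°.
Weight W = 90 × 9.81 = 882.9 N acts straight down.
Horizontal: T_1 cos 23° = T_2 cos 71°  →  T_1 = 0.3537 T_2.
Vertical: T_1 sin 23° + T_2 sin 71° = 882.9.
Substituting the horizontal relation into the vertical equation gives 1.084 T_2 = 882.9, so T_2 = 814.7 N.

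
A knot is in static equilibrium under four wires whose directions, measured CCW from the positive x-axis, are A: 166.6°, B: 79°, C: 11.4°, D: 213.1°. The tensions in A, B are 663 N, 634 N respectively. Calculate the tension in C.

T_C ≈ 2530 N

Resolve: ΣF_x = 663 cos 166.6° + 634 cos 79° + T_C cos 11.4° + T_D cos 213.1° = 0.
        ΣF_y = 663 sin 166.6° + 634 sin 79° + T_C sin 11.4° + T_D sin 213.1° = 0.
The known terms sum to (-524, 776) N, so 0.9803 T_C − 0.8377 T_D = 524 and 0.1977 T_C − 0.5461 T_D = -776.
Solving simultaneously: T_C = 2532 N, T_D = 2337 N.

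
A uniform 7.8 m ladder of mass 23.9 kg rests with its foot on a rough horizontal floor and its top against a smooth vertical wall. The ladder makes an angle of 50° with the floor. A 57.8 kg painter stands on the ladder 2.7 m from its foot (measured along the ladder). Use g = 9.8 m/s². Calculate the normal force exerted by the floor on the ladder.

ΣF_y = 0: N_floor = 23.9×9.8 + 57.8×9.8 = 800.66 N.

N_floor ≈ 801 N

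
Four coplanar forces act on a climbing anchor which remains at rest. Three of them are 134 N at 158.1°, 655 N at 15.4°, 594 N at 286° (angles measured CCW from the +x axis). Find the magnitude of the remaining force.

Sum the known components: ΣF_x = 670.9 N, ΣF_y = -347.1 N.
For equilibrium the remaining force must supply (−ΣF_x, −ΣF_y) = (-670.9, 347.1) N.
Magnitude = √((-670.9)² + (347.1)²) = 755.3 N; direction = atan2(347.1, -670.9) = 152.6°.

F ≈ 755 N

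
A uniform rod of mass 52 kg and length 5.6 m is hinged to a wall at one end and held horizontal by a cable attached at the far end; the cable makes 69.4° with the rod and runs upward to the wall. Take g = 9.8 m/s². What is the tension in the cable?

Take torques about the hinge: T sin 69.4° · 5.6 = 52×9.8×2.8 = 1426.9 N·m.
So T = 1426.9 / (0.9361 × 5.6) = 272.2 N.

T ≈ 272 N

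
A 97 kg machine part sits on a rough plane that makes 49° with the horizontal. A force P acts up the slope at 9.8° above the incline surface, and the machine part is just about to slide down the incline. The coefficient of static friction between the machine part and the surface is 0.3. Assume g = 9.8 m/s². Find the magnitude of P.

P ≈ 568 N

On the verge of sliding down the incline, friction equals μN and acts up the slope.
Perpendicular: N + P sin 9.8° = W cos 49° = 623.6 N.
Along incline: P cos 9.8° + μN = W sin 49° with W sin 49° = 717.4 N.
Solving the pair for P and N: P = 567.6 N, N = 527 N (and f = μN = 158.1 N).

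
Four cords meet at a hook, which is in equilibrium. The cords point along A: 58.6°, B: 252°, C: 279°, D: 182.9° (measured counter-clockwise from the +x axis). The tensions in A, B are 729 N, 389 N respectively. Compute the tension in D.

T_D ≈ 298 N

Resolve: ΣF_x = 729 cos 58.6° + 389 cos 252° + T_C cos 279° + T_D cos 182.9° = 0.
        ΣF_y = 729 sin 58.6° + 389 sin 252° + T_C sin 279° + T_D sin 182.9° = 0.
The known terms sum to (259.6, 252.3) N, so 0.1564 T_C − 0.9987 T_D = -259.6 and -0.9877 T_C − 0.0506 T_D = -252.3.
Solving simultaneously: T_C = 240.2 N, T_D = 297.6 N.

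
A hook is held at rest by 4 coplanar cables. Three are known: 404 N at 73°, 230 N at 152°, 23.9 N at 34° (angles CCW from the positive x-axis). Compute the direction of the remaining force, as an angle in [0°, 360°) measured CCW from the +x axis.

θ ≈ 277°

Sum the known components: ΣF_x = -65.15 N, ΣF_y = 507.7 N.
For equilibrium the remaining force must supply (−ΣF_x, −ΣF_y) = (65.15, -507.7) N.
Magnitude = √((65.15)² + (-507.7)²) = 511.9 N; direction = atan2(-507.7, 65.15) = 277.3°.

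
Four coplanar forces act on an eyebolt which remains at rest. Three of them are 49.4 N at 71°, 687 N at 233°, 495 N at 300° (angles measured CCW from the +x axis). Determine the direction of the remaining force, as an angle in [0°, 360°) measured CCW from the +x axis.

θ ≈ 80.9°

Sum the known components: ΣF_x = -149.9 N, ΣF_y = -930.6 N.
For equilibrium the remaining force must supply (−ΣF_x, −ΣF_y) = (149.9, 930.6) N.
Magnitude = √((149.9)² + (930.6)²) = 942.6 N; direction = atan2(930.6, 149.9) = 80.9°.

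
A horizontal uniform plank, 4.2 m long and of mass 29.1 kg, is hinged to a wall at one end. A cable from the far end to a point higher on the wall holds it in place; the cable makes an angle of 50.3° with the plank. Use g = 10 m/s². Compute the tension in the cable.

Take torques about the hinge: T sin 50.3° · 4.2 = 29.1×10×2.1 = 611.1 N·m.
So T = 611.1 / (0.7694 × 4.2) = 189.11 N.

T ≈ 189 N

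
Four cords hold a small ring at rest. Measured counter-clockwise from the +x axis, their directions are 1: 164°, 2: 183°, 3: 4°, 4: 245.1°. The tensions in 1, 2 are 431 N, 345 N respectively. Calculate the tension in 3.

T_3 ≈ 835 N

Resolve: ΣF_x = 431 cos 164° + 345 cos 183° + T_3 cos 4° + T_4 cos 245.1° = 0.
        ΣF_y = 431 sin 164° + 345 sin 183° + T_3 sin 4° + T_4 sin 245.1° = 0.
The known terms sum to (-758.8, 100.7) N, so 0.9976 T_3 − 0.4210 T_4 = 758.8 and 0.0698 T_3 − 0.9070 T_4 = -100.7.
Solving simultaneously: T_3 = 834.7 N, T_4 = 175.3 N.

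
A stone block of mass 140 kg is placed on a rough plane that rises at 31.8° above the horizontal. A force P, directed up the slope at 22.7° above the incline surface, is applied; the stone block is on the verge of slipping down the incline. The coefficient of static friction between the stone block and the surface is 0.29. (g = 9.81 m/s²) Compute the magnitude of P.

On the verge of sliding down the incline, friction equals μN and acts up the slope.
Perpendicular: N + P sin 22.7° = W cos 31.8° = 1167 N.
Along incline: P cos 22.7° + μN = W sin 31.8° with W sin 31.8° = 723.7 N.
Solving the pair for P and N: P = 475.2 N, N = 983.9 N (and f = μN = 285.3 N).

P ≈ 475 N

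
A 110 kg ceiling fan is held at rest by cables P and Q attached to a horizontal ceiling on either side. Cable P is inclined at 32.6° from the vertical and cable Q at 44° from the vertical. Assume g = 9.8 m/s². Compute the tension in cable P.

Angles from the horizontal: cable P is 90° − 32.6° = 57.4°, cable Q is 90° − 44° = 46°.
Weight W = 110 × 9.8 = 1078 N acts straight down.
Horizontal: T_P cos 57.4° = T_Q cos 46°  →  T_Q = 0.7756 T_P.
Vertical: T_P sin 57.4° + T_Q sin 46° = 1078.
Substituting the horizontal relation into the vertical equation gives 1.4 T_P = 1078, so T_P = 769.8 N.

T_P ≈ 770 N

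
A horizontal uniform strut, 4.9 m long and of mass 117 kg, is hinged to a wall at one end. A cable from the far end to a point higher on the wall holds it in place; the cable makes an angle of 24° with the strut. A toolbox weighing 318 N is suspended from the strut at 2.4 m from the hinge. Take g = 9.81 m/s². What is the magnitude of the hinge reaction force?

|H| ≈ 1800 N

Take torques about the hinge: T sin 24° · 4.9 = 117×9.81×2.45 + 318×2.4 = 3575.2 N·m.
So T = 3575.2 / (0.4067 × 4.9) = 1793.9 N.
ΣF_x = 0: H_x = T cos 24° = 1638.8 N.
ΣF_y = 0: H_y = (117×9.81 + 318) − T sin 24° = 1465.8 − 729.64 = 736.13 N.
|H| = √(H_x² + H_y²) = √((1638.8)² + (736.13)²) = 1796.5 N.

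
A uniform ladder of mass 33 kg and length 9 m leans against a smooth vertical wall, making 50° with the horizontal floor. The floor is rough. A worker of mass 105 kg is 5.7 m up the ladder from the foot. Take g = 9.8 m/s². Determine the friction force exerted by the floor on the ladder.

Torques about the foot: N_wall · 9 sin 50° = 33×9.8×4.5 cos 50° + 105×9.8×5.7 cos 50° → N_wall = 682.52 N.
ΣF_x = 0: f_floor = N_wall = 682.52 N.

f ≈ 683 N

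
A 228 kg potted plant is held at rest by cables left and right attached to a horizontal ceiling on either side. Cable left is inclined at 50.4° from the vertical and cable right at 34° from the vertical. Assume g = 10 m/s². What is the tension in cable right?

Angles from the horizontal: cable left is 90° − 50.4° = 39.6°, cable right is 90° − 34° = 56°.
Weight W = 228 × 10 = 2280 N acts straight down.
Horizontal: T_left cos 39.6° = T_right cos 56°  →  T_left = 0.7257 T_right.
Vertical: T_left sin 39.6° + T_right sin 56° = 2280.
Substituting the horizontal relation into the vertical equation gives 1.292 T_right = 2280, so T_right = 1765 N.

T_right ≈ 1770 N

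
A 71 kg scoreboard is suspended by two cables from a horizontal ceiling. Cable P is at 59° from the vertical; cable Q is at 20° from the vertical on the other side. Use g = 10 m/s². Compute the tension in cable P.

Angles from the horizontal: cable P is 90° − 59° = 31°, cable Q is 90° − 20° = 70°.
Weight W = 71 × 10 = 710 N acts straight down.
Horizontal: T_P cos 31° = T_Q cos 70°  →  T_Q = 2.506 T_P.
Vertical: T_P sin 31° + T_Q sin 70° = 710.
Substituting the horizontal relation into the vertical equation gives 2.87 T_P = 710, so T_P = 247.4 N.

T_P ≈ 247 N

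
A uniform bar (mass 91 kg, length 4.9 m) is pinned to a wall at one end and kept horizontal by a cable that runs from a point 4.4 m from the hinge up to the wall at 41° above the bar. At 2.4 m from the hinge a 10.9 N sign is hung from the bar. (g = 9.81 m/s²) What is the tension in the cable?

T ≈ 767 N

Take torques about the hinge: T sin 41° · 4.4 = 91×9.81×2.45 + 10.9×2.4 = 2213.3 N·m.
So T = 2213.3 / (0.6561 × 4.4) = 766.73 N.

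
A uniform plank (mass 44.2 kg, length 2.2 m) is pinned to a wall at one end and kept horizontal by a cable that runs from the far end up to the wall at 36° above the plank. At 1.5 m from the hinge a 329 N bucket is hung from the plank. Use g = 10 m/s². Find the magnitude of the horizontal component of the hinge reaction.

H_x ≈ 613 N

Take torques about the hinge: T sin 36° · 2.2 = 44.2×10×1.1 + 329×1.5 = 979.7 N·m.
So T = 979.7 / (0.5878 × 2.2) = 757.62 N.
ΣF_x = 0: H_x = T cos 36° = 612.93 N.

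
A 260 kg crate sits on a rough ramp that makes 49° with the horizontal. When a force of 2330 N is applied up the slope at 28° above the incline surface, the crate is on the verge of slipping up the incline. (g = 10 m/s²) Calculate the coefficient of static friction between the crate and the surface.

μ ≈ 0.155

On the verge of sliding up the incline, friction is at its maximum μN and acts down the slope.
Perpendicular to incline: N = W cos 49° − P sin 28° = 1706 − 1094 = 611.9 N.
Along incline: P cos 28° − μN = W sin 49° → μ = −(W sin 49° − P cos 28°) / N = 0.1553.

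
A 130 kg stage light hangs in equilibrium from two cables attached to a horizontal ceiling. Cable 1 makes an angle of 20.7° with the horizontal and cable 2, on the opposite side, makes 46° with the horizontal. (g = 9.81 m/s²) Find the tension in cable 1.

Weight W = 130 × 9.81 = 1275 N acts straight down.
Horizontal: T_1 cos 20.7° = T_2 cos 46°  →  T_2 = 1.347 T_1.
Vertical: T_1 sin 20.7° + T_2 sin 46° = 1275.
Substituting the horizontal relation into the vertical equation gives 1.322 T_1 = 1275, so T_1 = 964.6 N.

T_1 ≈ 965 N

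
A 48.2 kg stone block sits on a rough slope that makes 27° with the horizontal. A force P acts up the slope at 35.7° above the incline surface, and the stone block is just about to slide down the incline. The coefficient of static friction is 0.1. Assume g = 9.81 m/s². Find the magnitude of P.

On the verge of sliding down the incline, friction equals μN and acts up the slope.
Perpendicular: N + P sin 35.7° = W cos 27° = 421.3 N.
Along incline: P cos 35.7° + μN = W sin 27° with W sin 27° = 214.7 N.
Solving the pair for P and N: P = 228.9 N, N = 287.7 N (and f = μN = 28.77 N).

P ≈ 229 N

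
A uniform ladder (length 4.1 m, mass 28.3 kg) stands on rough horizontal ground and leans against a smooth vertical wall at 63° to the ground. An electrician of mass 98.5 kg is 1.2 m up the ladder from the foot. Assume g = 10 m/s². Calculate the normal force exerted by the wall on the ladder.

Torques about the foot: N_wall · 4.1 sin 63° = 28.3×10×2.05 cos 63° + 98.5×10×1.2 cos 63° → N_wall = 218.99 N.

N_wall ≈ 219 N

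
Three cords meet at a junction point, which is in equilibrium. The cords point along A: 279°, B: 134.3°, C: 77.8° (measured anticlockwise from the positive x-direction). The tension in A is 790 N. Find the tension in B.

Resolve: ΣF_x = 790 cos 279° + T_B cos 134.3° + T_C cos 77.8° = 0.
        ΣF_y = 790 sin 279° + T_B sin 134.3° + T_C sin 77.8° = 0.
The known terms sum to (123.6, -780.3) N, so -0.6984 T_B + 0.2113 T_C = -123.6 and 0.7157 T_B + 0.9774 T_C = 780.3.
Solving simultaneously: T_B = 342.6 N, T_C = 547.4 N.

T_B ≈ 343 N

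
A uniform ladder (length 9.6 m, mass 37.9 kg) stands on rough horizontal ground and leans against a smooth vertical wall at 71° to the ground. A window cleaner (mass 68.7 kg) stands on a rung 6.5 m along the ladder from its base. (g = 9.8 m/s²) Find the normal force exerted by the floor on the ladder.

ΣF_y = 0: N_floor = 37.9×9.8 + 68.7×9.8 = 1044.7 N.

N_floor ≈ 1040 N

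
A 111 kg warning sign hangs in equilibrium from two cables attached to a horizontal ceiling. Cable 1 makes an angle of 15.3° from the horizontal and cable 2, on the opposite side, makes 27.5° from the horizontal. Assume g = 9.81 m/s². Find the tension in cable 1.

Weight W = 111 × 9.81 = 1089 N acts straight down.
Horizontal: T_1 cos 15.3° = T_2 cos 27.5°  →  T_2 = 1.087 T_1.
Vertical: T_1 sin 15.3° + T_2 sin 27.5° = 1089.
Substituting the horizontal relation into the vertical equation gives 0.766 T_1 = 1089, so T_1 = 1422 N.

T_1 ≈ 1420 N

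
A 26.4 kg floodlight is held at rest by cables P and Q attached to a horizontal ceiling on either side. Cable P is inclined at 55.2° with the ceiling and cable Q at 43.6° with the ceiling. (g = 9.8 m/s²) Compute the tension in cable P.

T_P ≈ 190 N

Weight W = 26.4 × 9.8 = 258.7 N acts straight down.
Horizontal: T_P cos 55.2° = T_Q cos 43.6°  →  T_Q = 0.7881 T_P.
Vertical: T_P sin 55.2° + T_Q sin 43.6° = 258.7.
Substituting the horizontal relation into the vertical equation gives 1.365 T_P = 258.7, so T_P = 189.6 N.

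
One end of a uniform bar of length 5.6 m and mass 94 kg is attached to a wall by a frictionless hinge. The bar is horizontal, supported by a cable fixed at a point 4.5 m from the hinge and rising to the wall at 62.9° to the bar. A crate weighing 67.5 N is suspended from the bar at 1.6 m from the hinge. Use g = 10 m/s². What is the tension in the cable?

T ≈ 684 N

Take torques about the hinge: T sin 62.9° · 4.5 = 94×10×2.8 + 67.5×1.6 = 2740 N·m.
So T = 2740 / (0.8902 × 4.5) = 683.98 N.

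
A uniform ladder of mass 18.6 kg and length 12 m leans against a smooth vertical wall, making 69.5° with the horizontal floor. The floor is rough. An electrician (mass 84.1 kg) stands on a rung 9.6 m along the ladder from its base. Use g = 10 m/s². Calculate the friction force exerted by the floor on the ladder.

Torques about the foot: N_wall · 12 sin 69.5° = 18.6×10×6 cos 69.5° + 84.1×10×9.6 cos 69.5° → N_wall = 286.32 N.
ΣF_x = 0: f_floor = N_wall = 286.32 N.

f ≈ 286 N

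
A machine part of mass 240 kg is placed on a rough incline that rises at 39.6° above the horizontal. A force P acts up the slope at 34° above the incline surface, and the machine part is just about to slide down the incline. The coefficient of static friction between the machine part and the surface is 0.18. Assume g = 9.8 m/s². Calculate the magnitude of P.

P ≈ 1610 N

On the verge of sliding down the incline, friction equals μN and acts up the slope.
Perpendicular: N + P sin 34° = W cos 39.6° = 1812 N.
Along incline: P cos 34° + μN = W sin 39.6° with W sin 39.6° = 1499 N.
Solving the pair for P and N: P = 1610 N, N = 911.7 N (and f = μN = 164.1 N).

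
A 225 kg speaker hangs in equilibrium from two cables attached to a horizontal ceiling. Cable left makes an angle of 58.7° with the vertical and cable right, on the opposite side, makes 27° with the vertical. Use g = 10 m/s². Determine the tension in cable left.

T_left ≈ 1020 N

Angles from the horizontal: cable left is 90° − 58.7° = 31.3°, cable right is 90° − 27° = 63°.
Weight W = 225 × 10 = 2250 N acts straight down.
Horizontal: T_left cos 31.3° = T_right cos 63°  →  T_right = 1.882 T_left.
Vertical: T_left sin 31.3° + T_right sin 63° = 2250.
Substituting the horizontal relation into the vertical equation gives 2.196 T_left = 2250, so T_left = 1024 N.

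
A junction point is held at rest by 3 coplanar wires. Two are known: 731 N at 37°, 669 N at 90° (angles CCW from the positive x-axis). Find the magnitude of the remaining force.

F ≈ 1250 N

Sum the known components: ΣF_x = 583.8 N, ΣF_y = 1109 N.
For equilibrium the remaining force must supply (−ΣF_x, −ΣF_y) = (-583.8, -1109) N.
Magnitude = √((-583.8)² + (-1109)²) = 1253 N; direction = atan2(-1109, -583.8) = 242.2°.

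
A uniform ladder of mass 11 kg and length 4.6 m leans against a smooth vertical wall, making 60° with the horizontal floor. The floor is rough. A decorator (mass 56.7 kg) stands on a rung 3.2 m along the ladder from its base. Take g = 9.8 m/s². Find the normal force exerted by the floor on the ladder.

ΣF_y = 0: N_floor = 11×9.8 + 56.7×9.8 = 663.46 N.

N_floor ≈ 663 N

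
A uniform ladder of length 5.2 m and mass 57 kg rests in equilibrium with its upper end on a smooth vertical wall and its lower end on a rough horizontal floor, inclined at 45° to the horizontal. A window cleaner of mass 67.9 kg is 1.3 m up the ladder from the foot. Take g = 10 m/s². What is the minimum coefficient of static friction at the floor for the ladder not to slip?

μ_min ≈ 0.364

ΣF_y = 0: N_floor = 57×10 + 67.9×10 = 1249 N.
Torques about the foot: N_wall · 5.2 sin 45° = 57×10×2.6 cos 45° + 67.9×10×1.3 cos 45° → N_wall = 454.75 N.
ΣF_x = 0: f_floor = N_wall = 454.75 N.
μ_min = f_floor / N_floor = 454.75 / 1249 = 0.3641.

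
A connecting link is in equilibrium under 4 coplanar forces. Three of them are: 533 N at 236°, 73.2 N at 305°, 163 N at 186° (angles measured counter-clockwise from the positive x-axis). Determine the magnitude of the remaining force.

Sum the known components: ΣF_x = -418.2 N, ΣF_y = -518.9 N.
For equilibrium the remaining force must supply (−ΣF_x, −ΣF_y) = (418.2, 518.9) N.
Magnitude = √((418.2)² + (518.9)²) = 666.4 N; direction = atan2(518.9, 418.2) = 51.1°.

F ≈ 666 N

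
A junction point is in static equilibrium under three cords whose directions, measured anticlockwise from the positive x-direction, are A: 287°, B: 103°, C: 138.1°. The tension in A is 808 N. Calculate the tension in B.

Resolve: ΣF_x = 808 cos 287° + T_B cos 103° + T_C cos 138.1° = 0.
        ΣF_y = 808 sin 287° + T_B sin 103° + T_C sin 138.1° = 0.
The known terms sum to (236.2, -772.7) N, so -0.2250 T_B − 0.7443 T_C = -236.2 and 0.9744 T_B + 0.6678 T_C = 772.7.
Solving simultaneously: T_B = 725.8 N, T_C = 98.02 N.

T_B ≈ 726 N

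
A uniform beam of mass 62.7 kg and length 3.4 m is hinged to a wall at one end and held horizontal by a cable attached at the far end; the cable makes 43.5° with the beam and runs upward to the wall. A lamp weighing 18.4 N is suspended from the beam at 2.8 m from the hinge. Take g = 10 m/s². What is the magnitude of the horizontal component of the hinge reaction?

H_x ≈ 346 N

Take torques about the hinge: T sin 43.5° · 3.4 = 62.7×10×1.7 + 18.4×2.8 = 1117.4 N·m.
So T = 1117.4 / (0.6884 × 3.4) = 477.45 N.
ΣF_x = 0: H_x = T cos 43.5° = 346.33 N.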